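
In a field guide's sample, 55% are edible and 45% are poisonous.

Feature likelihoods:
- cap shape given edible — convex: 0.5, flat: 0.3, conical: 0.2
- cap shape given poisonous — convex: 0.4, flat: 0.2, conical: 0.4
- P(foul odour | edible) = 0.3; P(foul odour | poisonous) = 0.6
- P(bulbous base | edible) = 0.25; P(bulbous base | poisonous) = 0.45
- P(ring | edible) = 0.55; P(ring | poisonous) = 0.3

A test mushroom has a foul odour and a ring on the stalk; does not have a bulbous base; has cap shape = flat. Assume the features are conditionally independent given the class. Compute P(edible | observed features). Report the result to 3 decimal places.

edible: 0.55 × 0.3 × 0.3 × (1−0.25) × 0.55 = 0.02041875
poisonous: 0.45 × 0.2 × 0.6 × (1−0.45) × 0.3 = 0.00891
P(edible | x) = 0.02041875 / 0.02932875 ≈ 0.696

0.696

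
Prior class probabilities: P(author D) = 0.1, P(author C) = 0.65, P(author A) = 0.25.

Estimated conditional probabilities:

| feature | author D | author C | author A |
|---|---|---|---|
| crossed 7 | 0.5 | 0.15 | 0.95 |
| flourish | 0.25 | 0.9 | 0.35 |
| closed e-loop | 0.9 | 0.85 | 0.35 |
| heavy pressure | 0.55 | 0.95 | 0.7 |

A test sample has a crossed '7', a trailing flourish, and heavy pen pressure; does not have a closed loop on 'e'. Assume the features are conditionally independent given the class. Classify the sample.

author A

author D: 0.1 × 0.5 × 0.25 × (1−0.9) × 0.55 = 0.0006875
author C: 0.65 × 0.15 × 0.9 × (1−0.85) × 0.95 = 0.012504375
author A: 0.25 × 0.95 × 0.35 × (1−0.35) × 0.7 = 0.037821875
Highest score → author A.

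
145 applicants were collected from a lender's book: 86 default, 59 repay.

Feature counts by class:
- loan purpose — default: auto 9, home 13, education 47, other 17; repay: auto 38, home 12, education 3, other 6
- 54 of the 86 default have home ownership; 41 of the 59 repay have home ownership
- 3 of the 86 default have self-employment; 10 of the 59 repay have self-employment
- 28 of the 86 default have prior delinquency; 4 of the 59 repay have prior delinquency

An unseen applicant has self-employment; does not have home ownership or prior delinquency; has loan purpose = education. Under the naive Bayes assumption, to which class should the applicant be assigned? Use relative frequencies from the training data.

default

default: (86/145) × (47/86) × (32/86) × (3/86) × (58/86) ≈ 0.00283749
repay: (59/145) × (3/59) × (18/59) × (10/59) × (55/59) ≈ 0.000997315
Highest score → default.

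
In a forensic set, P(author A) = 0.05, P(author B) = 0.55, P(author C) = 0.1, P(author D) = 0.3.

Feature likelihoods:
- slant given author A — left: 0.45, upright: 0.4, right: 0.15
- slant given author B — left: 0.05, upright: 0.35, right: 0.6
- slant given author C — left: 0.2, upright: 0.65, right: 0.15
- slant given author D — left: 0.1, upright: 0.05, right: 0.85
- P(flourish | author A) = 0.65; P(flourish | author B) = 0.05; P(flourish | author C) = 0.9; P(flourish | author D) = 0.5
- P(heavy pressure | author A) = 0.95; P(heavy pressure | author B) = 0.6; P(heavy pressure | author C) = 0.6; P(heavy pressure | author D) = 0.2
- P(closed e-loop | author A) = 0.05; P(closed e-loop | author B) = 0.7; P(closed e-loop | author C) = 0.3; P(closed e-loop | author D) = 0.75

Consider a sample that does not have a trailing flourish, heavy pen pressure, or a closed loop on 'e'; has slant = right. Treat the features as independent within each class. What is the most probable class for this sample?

author A: 0.05 × 0.15 × (1−0.65) × (1−0.95) × (1−0.05) = 0.0001246875
author B: 0.55 × 0.6 × (1−0.05) × (1−0.6) × (1−0.7) = 0.03762
author C: 0.1 × 0.15 × (1−0.9) × (1−0.6) × (1−0.3) = 0.00042
author D: 0.3 × 0.85 × (1−0.5) × (1−0.2) × (1−0.75) = 0.0255
Highest score → author B.

author B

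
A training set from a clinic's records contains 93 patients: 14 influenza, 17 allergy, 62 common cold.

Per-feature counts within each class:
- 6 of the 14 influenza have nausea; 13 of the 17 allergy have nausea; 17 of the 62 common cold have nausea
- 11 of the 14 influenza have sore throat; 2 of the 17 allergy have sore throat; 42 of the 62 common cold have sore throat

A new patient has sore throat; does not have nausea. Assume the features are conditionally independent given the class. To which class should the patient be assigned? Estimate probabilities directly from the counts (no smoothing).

common cold

influenza: (14/93) × (8/14) × (11/14) ≈ 0.0675883
allergy: (17/93) × (4/17) × (2/17) ≈ 0.00506009
common cold: (62/93) × (45/62) × (42/62) ≈ 0.327784
Highest score → common cold.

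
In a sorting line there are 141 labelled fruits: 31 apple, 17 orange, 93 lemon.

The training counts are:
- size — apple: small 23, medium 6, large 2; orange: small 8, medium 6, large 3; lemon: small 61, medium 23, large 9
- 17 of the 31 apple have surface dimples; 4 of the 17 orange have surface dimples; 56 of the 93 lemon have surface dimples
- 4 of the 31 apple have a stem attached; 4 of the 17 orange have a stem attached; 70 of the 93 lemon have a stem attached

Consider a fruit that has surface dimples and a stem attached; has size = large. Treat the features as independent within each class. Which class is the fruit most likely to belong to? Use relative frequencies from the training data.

lemon

apple: (31/141) × (2/31) × (17/31) × (4/31) ≈ 0.00100368
orange: (17/141) × (3/17) × (4/17) × (4/17) ≈ 0.00117794
lemon: (93/141) × (9/93) × (56/93) × (70/93) ≈ 0.0289297
Highest score → lemon.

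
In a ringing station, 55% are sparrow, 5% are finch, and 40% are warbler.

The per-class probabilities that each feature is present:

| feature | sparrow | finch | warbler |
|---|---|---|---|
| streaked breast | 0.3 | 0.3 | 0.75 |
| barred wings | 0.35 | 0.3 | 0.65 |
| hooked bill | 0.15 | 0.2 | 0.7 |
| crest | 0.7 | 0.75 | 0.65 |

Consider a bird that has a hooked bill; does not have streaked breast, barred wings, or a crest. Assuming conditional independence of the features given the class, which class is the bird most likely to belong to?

sparrow: 0.55 × (1−0.3) × (1−0.35) × 0.15 × (1−0.7) = 0.01126125
finch: 0.05 × (1−0.3) × (1−0.3) × 0.2 × (1−0.75) = 0.001225
warbler: 0.4 × (1−0.75) × (1−0.65) × 0.7 × (1−0.65) = 0.008575
Highest score → sparrow.

sparrow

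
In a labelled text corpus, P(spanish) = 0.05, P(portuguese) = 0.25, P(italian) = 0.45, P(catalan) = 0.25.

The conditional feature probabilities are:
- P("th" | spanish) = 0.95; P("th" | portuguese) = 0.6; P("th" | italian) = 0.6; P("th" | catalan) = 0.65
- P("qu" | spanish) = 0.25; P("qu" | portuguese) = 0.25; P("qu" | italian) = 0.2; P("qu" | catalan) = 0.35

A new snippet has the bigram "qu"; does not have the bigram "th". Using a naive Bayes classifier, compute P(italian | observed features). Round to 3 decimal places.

0.390

spanish: 0.05 × (1−0.95) × 0.25 = 0.000625
portuguese: 0.25 × (1−0.6) × 0.25 = 0.025
italian: 0.45 × (1−0.6) × 0.2 = 0.036
catalan: 0.25 × (1−0.65) × 0.35 = 0.030625
P(italian | x) = 0.036 / 0.09225 ≈ 0.390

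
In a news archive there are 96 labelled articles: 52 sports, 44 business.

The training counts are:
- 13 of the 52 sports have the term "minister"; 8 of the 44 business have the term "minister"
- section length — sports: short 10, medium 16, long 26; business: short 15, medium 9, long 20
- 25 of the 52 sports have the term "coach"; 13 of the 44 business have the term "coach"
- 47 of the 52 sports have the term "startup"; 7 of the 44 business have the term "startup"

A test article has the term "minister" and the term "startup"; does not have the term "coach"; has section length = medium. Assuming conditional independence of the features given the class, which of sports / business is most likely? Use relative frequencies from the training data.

sports

sports: (52/96) × (13/52) × (16/52) × (27/52) × (47/52) ≈ 0.0195544
business: (44/96) × (8/44) × (9/44) × (31/44) × (7/44) ≈ 0.00191057
Highest score → sports.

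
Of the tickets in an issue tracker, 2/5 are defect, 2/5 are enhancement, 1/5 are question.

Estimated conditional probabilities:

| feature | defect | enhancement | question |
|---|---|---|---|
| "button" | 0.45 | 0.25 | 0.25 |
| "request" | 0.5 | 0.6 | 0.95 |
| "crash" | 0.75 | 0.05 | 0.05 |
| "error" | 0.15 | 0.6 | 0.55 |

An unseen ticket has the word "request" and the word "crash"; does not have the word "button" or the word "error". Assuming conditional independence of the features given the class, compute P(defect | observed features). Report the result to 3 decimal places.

0.912

defect: 0.4 × (1−0.45) × 0.5 × 0.75 × (1−0.15) = 0.070125
enhancement: 0.4 × (1−0.25) × 0.6 × 0.05 × (1−0.6) = 0.0036
question: 0.2 × (1−0.25) × 0.95 × 0.05 × (1−0.55) = 0.00320625
P(defect | x) = 0.070125 / 0.07693125 ≈ 0.912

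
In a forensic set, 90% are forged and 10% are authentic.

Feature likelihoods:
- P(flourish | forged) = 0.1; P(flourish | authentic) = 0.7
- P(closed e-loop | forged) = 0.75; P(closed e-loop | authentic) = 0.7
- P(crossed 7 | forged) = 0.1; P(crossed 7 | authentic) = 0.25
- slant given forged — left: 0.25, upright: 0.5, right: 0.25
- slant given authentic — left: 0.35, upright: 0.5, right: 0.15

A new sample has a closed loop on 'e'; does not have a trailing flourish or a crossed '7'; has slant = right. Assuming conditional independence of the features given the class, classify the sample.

forged: 0.9 × (1−0.1) × 0.75 × (1−0.1) × 0.25 = 0.1366875
authentic: 0.1 × (1−0.7) × 0.7 × (1−0.25) × 0.15 = 0.0023625
Highest score → forged.

forged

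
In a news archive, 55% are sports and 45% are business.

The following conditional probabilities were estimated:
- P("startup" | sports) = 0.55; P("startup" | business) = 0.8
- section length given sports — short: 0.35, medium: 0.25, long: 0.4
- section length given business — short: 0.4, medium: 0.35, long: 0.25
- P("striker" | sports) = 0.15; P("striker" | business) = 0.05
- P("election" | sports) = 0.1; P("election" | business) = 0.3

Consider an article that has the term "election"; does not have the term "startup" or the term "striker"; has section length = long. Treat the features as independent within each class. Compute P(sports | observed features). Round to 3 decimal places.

sports: 0.55 × (1−0.55) × 0.4 × (1−0.15) × 0.1 = 0.008415
business: 0.45 × (1−0.8) × 0.25 × (1−0.05) × 0.3 = 0.0064125
P(sports | x) = 0.008415 / 0.0148275 ≈ 0.568

0.568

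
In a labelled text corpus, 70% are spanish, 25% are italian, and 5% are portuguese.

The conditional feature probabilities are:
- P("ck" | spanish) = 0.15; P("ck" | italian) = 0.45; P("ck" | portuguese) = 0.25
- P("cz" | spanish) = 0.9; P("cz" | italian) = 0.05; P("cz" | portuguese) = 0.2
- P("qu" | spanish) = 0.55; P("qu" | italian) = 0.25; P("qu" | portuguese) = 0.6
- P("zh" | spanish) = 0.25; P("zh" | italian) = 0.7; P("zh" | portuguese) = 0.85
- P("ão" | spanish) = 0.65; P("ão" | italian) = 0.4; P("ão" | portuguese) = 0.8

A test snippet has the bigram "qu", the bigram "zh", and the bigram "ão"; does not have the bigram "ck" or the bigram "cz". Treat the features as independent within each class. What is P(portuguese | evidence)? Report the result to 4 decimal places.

0.4584

spanish: 0.7 × (1−0.15) × (1−0.9) × 0.55 × 0.25 × 0.65 = 0.0053178125
italian: 0.25 × (1−0.45) × (1−0.05) × 0.25 × 0.7 × 0.4 = 0.00914375
portuguese: 0.05 × (1−0.25) × (1−0.2) × 0.6 × 0.85 × 0.8 = 0.01224
P(portuguese | x) = 0.01224 / 0.0267015625 ≈ 0.4584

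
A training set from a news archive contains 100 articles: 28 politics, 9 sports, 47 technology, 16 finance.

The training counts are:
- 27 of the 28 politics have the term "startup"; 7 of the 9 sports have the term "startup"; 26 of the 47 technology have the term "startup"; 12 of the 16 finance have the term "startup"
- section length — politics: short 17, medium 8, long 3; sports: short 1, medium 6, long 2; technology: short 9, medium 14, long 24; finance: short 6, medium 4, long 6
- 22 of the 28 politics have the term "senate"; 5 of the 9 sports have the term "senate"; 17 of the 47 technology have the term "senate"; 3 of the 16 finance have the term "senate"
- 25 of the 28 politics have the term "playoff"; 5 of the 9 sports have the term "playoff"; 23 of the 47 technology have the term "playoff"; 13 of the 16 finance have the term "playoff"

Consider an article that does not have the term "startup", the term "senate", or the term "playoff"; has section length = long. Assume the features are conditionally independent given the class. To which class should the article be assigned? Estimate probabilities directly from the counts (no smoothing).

technology

politics: (28/100) × (1/28) × (3/28) × (6/28) × (3/28) ≈ 0.0000245991
sports: (9/100) × (2/9) × (2/9) × (4/9) × (4/9) ≈ 0.000877915
technology: (47/100) × (21/47) × (24/47) × (30/47) × (24/47) ≈ 0.0349518
finance: (16/100) × (4/16) × (6/16) × (13/16) × (3/16) = 0.00228515625
Highest score → technology.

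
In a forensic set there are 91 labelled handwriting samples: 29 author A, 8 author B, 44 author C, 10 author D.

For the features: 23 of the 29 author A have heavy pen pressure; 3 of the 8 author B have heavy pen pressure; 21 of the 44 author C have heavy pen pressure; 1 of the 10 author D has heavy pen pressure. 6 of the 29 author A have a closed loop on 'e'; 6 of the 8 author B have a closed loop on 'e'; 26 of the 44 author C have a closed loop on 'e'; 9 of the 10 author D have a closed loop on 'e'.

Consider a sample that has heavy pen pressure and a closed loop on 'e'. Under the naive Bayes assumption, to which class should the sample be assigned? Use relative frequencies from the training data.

author C

author A: (29/91) × (23/29) × (6/29) ≈ 0.0522925
author B: (8/91) × (3/8) × (6/8) ≈ 0.0247253
author C: (44/91) × (21/44) × (26/44) ≈ 0.136364
author D: (10/91) × (1/10) × (9/10) ≈ 0.00989011
Highest score → author C.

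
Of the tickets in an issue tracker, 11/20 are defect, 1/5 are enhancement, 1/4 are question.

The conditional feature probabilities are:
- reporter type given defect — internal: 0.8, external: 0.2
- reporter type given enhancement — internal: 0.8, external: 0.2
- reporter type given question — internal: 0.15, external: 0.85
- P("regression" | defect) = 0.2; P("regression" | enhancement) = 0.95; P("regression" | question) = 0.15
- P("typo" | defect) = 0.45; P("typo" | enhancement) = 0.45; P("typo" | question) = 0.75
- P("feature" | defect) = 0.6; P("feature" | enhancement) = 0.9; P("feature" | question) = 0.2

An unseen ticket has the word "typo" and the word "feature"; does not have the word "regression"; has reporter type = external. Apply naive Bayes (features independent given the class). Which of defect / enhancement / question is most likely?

question

defect: 0.55 × 0.2 × (1−0.2) × 0.45 × 0.6 = 0.02376
enhancement: 0.2 × 0.2 × (1−0.95) × 0.45 × 0.9 = 0.00081
question: 0.25 × 0.85 × (1−0.15) × 0.75 × 0.2 = 0.02709375
Highest score → question.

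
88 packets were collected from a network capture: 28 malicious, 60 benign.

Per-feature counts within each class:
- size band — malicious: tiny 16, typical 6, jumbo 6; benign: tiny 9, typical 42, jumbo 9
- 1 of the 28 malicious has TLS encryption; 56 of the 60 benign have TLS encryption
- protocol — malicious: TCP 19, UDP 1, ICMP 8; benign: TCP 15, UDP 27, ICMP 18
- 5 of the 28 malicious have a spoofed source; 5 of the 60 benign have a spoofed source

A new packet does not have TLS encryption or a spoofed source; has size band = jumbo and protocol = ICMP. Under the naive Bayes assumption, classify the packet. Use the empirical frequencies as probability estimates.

malicious: (28/88) × (6/28) × (27/28) × (8/28) × (23/28) ≈ 0.0154304
benign: (60/88) × (9/60) × (4/60) × (18/60) × (55/60) = 0.001875
Highest score → malicious.

malicious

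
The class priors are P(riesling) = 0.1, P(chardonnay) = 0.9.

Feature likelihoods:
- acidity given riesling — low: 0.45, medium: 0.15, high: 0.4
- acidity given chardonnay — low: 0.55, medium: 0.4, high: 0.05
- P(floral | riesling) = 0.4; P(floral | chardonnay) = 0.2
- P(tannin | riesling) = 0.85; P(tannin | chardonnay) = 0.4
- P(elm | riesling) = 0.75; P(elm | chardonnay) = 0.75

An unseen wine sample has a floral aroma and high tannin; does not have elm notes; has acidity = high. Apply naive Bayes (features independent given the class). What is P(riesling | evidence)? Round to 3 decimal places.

0.791

riesling: 0.1 × 0.4 × 0.4 × 0.85 × (1−0.75) = 0.0034
chardonnay: 0.9 × 0.05 × 0.2 × 0.4 × (1−0.75) = 0.0009
P(riesling | x) = 0.0034 / 0.0043 ≈ 0.791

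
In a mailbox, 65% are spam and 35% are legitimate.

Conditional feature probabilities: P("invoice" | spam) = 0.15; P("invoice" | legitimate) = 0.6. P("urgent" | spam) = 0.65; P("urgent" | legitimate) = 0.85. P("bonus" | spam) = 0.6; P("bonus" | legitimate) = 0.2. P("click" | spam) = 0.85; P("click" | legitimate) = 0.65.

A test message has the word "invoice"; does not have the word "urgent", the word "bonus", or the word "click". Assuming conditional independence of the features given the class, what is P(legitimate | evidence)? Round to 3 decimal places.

0.812

spam: 0.65 × 0.15 × (1−0.65) × (1−0.6) × (1−0.85) = 0.0020475
legitimate: 0.35 × 0.6 × (1−0.85) × (1−0.2) × (1−0.65) = 0.00882
P(legitimate | x) = 0.00882 / 0.0108675 ≈ 0.812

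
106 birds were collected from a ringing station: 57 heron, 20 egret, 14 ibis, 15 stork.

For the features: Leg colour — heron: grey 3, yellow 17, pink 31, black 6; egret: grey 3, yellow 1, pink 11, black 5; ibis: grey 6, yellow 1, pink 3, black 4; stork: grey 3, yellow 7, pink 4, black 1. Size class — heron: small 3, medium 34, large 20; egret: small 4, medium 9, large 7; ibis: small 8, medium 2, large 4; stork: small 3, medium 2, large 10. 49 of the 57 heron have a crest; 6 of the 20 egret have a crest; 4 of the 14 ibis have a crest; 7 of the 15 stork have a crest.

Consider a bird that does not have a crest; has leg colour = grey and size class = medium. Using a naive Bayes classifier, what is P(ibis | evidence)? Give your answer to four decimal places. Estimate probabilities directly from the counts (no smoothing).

heron: (57/106) × (3/57) × (34/57) × (8/57) ≈ 0.00236938
egret: (20/106) × (3/20) × (9/20) × (14/20) ≈ 0.00891509
ibis: (14/106) × (6/14) × (2/14) × (10/14) ≈ 0.0057759
stork: (15/106) × (3/15) × (2/15) × (8/15) ≈ 0.00201258
P(ibis | x) = 0.0057759 / 0.01907295 ≈ 0.3028

0.3028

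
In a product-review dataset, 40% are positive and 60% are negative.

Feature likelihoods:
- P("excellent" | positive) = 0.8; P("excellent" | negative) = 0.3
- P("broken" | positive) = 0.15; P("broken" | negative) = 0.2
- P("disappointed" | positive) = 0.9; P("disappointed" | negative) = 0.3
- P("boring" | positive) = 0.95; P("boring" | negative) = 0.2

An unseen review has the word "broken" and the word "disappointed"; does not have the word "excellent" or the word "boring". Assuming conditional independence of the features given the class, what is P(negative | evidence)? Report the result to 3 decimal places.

positive: 0.4 × (1−0.8) × 0.15 × 0.9 × (1−0.95) = 0.00054
negative: 0.6 × (1−0.3) × 0.2 × 0.3 × (1−0.2) = 0.02016
P(negative | x) = 0.02016 / 0.0207 ≈ 0.974

0.974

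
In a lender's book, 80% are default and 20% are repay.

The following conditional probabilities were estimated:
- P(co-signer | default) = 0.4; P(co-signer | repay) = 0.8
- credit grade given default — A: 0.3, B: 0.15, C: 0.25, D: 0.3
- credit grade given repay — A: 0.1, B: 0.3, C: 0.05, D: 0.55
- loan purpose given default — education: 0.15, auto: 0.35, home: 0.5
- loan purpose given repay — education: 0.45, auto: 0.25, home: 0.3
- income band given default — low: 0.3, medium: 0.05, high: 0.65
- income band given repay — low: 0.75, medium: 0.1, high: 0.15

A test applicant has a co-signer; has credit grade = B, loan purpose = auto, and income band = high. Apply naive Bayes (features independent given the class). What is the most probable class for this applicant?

default

default: 0.8 × 0.4 × 0.15 × 0.35 × 0.65 = 0.01092
repay: 0.2 × 0.8 × 0.3 × 0.25 × 0.15 = 0.0018
Highest score → default.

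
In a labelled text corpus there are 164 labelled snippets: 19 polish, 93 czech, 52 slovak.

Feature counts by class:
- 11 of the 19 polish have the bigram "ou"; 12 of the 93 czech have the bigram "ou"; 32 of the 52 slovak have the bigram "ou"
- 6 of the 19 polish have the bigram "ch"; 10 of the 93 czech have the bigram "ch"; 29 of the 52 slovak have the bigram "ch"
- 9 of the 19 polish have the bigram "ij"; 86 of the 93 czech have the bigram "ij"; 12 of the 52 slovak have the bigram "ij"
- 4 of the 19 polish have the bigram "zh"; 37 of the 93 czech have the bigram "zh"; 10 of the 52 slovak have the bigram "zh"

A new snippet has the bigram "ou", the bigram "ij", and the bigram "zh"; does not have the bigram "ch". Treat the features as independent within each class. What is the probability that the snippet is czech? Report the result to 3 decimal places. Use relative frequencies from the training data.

0.741

polish: (19/164) × (11/19) × (13/19) × (9/19) × (4/19) ≈ 0.0045765
czech: (93/164) × (12/93) × (83/93) × (86/93) × (37/93) ≈ 0.0240252
slovak: (52/164) × (32/52) × (23/52) × (12/52) × (10/52) ≈ 0.00383006
P(czech | x) = 0.0240252 / 0.03243176 ≈ 0.741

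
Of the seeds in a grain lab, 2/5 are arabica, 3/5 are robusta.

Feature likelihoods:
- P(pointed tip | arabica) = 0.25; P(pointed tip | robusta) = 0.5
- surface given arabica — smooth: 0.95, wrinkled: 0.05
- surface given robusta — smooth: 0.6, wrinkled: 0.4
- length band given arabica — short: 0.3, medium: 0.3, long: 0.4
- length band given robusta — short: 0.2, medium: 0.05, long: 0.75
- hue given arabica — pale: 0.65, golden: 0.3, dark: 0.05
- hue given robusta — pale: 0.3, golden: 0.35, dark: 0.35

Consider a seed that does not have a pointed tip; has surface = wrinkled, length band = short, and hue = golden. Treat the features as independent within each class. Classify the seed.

arabica: 0.4 × (1−0.25) × 0.05 × 0.3 × 0.3 = 0.00135
robusta: 0.6 × (1−0.5) × 0.4 × 0.2 × 0.35 = 0.0084
Highest score → robusta.

robusta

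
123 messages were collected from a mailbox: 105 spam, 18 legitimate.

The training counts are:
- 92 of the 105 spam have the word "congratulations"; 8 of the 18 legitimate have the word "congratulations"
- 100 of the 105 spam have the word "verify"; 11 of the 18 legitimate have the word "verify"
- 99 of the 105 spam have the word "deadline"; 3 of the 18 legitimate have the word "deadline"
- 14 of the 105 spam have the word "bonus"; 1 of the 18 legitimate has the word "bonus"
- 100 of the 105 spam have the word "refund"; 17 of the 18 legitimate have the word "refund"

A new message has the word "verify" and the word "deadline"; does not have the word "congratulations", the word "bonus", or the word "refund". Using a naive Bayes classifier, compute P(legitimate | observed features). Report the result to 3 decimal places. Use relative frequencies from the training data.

spam: (105/123) × (13/105) × (100/105) × (99/105) × (91/105) × (5/105) ≈ 0.00391677
legitimate: (18/123) × (10/18) × (11/18) × (3/18) × (17/18) × (1/18) ≈ 0.000434478
P(legitimate | x) = 0.000434478 / 0.004351248 ≈ 0.100

0.100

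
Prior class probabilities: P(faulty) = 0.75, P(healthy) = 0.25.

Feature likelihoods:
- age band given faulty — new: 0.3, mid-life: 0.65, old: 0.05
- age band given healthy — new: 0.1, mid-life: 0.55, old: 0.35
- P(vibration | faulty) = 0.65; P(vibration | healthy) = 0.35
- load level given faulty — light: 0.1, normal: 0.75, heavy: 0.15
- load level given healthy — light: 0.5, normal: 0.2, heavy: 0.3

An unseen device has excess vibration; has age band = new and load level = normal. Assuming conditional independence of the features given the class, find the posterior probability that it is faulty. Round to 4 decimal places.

0.9843

faulty: 0.75 × 0.3 × 0.65 × 0.75 = 0.1096875
healthy: 0.25 × 0.1 × 0.35 × 0.2 = 0.00175
P(faulty | x) = 0.1096875 / 0.1114375 ≈ 0.9843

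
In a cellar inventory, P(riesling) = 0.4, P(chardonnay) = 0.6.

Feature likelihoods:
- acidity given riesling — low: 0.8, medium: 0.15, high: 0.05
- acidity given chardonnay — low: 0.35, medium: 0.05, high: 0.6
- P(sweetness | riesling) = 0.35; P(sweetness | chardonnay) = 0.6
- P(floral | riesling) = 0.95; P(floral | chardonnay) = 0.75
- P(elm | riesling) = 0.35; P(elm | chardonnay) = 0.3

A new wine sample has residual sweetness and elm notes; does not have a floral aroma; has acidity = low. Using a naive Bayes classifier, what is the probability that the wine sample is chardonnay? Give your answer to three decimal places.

riesling: 0.4 × 0.8 × 0.35 × (1−0.95) × 0.35 = 0.00196
chardonnay: 0.6 × 0.35 × 0.6 × (1−0.75) × 0.3 = 0.00945
P(chardonnay | x) = 0.00945 / 0.01141 ≈ 0.828

0.828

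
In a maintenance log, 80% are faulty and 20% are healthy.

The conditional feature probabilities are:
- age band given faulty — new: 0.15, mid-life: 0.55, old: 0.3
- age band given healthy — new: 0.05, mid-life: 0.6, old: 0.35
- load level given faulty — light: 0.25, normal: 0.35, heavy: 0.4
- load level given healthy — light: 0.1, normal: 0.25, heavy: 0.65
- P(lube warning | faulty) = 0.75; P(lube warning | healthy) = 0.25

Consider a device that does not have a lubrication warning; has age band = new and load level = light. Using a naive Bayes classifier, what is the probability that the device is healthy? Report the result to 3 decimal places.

faulty: 0.8 × 0.15 × 0.25 × (1−0.75) = 0.0075
healthy: 0.2 × 0.05 × 0.1 × (1−0.25) = 0.00075
P(healthy | x) = 0.00075 / 0.00825 ≈ 0.091

0.091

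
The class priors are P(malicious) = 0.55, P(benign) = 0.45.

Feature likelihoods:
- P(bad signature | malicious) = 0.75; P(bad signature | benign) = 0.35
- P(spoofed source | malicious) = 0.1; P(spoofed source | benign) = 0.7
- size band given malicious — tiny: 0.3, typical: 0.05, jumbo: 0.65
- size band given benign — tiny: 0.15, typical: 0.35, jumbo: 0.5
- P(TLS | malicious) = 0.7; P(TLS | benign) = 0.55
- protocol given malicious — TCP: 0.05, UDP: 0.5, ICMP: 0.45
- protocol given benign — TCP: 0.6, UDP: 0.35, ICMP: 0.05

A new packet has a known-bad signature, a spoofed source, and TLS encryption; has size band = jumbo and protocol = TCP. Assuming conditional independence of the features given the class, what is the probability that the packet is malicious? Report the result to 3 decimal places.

malicious: 0.55 × 0.75 × 0.1 × 0.65 × 0.7 × 0.05 = 0.0009384375
benign: 0.45 × 0.35 × 0.7 × 0.5 × 0.55 × 0.6 = 0.01819125
P(malicious | x) = 0.0009384375 / 0.0191296875 ≈ 0.049

0.049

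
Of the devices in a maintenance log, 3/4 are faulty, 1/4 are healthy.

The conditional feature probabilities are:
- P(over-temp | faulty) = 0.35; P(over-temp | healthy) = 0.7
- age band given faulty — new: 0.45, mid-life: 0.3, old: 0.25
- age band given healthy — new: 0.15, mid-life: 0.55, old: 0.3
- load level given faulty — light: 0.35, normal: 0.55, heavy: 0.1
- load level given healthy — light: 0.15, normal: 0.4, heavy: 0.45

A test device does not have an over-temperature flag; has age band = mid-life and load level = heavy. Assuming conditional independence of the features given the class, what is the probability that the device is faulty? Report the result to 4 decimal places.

0.4407

faulty: 0.75 × (1−0.35) × 0.3 × 0.1 = 0.014625
healthy: 0.25 × (1−0.7) × 0.55 × 0.45 = 0.0185625
P(faulty | x) = 0.014625 / 0.0331875 ≈ 0.4407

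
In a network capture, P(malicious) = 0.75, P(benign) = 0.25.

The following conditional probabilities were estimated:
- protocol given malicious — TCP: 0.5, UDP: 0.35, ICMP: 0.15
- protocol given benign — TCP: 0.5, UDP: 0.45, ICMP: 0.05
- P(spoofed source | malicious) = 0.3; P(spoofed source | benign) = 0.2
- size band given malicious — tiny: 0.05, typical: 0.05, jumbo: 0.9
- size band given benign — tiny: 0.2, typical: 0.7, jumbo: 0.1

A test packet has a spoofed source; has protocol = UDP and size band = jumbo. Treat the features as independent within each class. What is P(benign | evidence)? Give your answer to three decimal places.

malicious: 0.75 × 0.35 × 0.3 × 0.9 = 0.070875
benign: 0.25 × 0.45 × 0.2 × 0.1 = 0.00225
P(benign | x) = 0.00225 / 0.073125 ≈ 0.031

0.031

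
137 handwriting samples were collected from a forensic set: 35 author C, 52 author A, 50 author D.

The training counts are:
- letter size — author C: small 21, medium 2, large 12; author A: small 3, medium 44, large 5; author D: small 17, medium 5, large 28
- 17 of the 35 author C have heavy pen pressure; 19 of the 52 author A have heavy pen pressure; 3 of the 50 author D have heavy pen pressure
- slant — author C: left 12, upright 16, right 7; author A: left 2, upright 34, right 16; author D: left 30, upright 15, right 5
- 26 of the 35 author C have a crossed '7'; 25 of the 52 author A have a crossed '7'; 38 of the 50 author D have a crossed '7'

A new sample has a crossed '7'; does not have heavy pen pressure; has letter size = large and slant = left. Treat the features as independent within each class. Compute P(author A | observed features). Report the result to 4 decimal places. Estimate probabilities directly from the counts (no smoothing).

author C: (35/137) × (12/35) × (18/35) × (12/35) × (26/35) ≈ 0.0114732
author A: (52/137) × (5/52) × (33/52) × (2/52) × (25/52) ≈ 0.000428276
author D: (50/137) × (28/50) × (47/50) × (30/50) × (38/50) ≈ 0.0876053
P(author A | x) = 0.000428276 / 0.099506776 ≈ 0.0043

0.0043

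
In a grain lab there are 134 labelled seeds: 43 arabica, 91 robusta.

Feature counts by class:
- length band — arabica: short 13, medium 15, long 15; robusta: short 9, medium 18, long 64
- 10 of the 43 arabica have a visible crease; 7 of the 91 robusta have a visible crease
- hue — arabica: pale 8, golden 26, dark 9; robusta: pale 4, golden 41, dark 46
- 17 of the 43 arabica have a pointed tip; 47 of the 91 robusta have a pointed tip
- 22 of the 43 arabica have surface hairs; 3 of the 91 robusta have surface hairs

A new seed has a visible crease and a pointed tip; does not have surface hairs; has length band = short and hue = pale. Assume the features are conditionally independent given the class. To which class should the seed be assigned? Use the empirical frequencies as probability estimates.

arabica: (43/134) × (13/43) × (10/43) × (8/43) × (17/43) × (21/43) ≈ 0.000810444
robusta: (91/134) × (9/91) × (7/91) × (4/91) × (47/91) × (88/91) ≈ 0.000113426
Highest score → arabica.

arabica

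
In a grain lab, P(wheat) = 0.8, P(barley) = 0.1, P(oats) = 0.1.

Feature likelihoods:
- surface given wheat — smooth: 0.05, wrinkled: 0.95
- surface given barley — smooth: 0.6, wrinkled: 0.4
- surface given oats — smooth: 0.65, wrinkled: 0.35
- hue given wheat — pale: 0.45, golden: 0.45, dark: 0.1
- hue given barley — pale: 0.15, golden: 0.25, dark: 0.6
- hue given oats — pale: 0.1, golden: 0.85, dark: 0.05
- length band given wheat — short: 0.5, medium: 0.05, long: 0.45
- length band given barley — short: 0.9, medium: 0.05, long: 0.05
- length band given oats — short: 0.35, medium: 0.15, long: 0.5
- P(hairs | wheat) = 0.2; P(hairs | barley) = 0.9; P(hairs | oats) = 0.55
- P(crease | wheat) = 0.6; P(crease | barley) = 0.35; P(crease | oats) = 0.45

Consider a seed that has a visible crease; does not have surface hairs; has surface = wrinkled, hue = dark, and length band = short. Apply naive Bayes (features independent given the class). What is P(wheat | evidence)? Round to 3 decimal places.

0.954

wheat: 0.8 × 0.95 × 0.1 × 0.5 × (1−0.2) × 0.6 = 0.01824
barley: 0.1 × 0.4 × 0.6 × 0.9 × (1−0.9) × 0.35 = 0.000756
oats: 0.1 × 0.35 × 0.05 × 0.35 × (1−0.55) × 0.45 = 0.00012403125
P(wheat | x) = 0.01824 / 0.01912003125 ≈ 0.954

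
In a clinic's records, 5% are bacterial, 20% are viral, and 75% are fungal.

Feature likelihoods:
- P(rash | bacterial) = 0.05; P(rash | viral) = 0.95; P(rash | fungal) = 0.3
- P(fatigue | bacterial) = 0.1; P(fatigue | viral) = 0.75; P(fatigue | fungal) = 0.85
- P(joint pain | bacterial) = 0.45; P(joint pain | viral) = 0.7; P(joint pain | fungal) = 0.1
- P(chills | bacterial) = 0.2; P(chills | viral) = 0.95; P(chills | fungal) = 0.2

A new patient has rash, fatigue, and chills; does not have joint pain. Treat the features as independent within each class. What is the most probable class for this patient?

bacterial: 0.05 × 0.05 × 0.1 × (1−0.45) × 0.2 = 0.0000275
viral: 0.2 × 0.95 × 0.75 × (1−0.7) × 0.95 = 0.0406125
fungal: 0.75 × 0.3 × 0.85 × (1−0.1) × 0.2 = 0.034425
Highest score → viral.

viral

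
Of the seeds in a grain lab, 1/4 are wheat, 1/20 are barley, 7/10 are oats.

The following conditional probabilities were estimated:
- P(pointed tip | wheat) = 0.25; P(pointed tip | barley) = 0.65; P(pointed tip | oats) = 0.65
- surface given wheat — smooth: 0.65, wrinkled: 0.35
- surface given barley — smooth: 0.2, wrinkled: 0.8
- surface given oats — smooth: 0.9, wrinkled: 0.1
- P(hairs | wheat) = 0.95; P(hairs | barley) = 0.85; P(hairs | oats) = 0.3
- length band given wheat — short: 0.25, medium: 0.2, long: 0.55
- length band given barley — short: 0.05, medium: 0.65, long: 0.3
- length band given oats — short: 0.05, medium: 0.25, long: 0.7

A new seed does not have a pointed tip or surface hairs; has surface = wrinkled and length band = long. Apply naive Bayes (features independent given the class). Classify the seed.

wheat: 0.25 × (1−0.25) × 0.35 × (1−0.95) × 0.55 = 0.0018046875
barley: 0.05 × (1−0.65) × 0.8 × (1−0.85) × 0.3 = 0.00063
oats: 0.7 × (1−0.65) × 0.1 × (1−0.3) × 0.7 = 0.012005
Highest score → oats.

oats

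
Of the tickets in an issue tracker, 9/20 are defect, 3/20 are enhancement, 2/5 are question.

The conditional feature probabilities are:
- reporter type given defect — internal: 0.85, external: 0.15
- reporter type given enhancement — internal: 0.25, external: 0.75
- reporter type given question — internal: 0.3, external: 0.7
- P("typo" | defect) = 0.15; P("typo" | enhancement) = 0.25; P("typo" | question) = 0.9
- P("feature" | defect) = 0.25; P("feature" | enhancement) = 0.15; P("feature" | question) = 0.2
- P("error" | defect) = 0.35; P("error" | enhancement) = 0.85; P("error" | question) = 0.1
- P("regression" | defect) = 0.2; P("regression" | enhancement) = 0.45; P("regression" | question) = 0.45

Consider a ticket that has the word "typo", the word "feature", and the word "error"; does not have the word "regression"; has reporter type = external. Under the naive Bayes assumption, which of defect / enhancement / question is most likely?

question

defect: 0.45 × 0.15 × 0.15 × 0.25 × 0.35 × (1−0.2) = 0.00070875
enhancement: 0.15 × 0.75 × 0.25 × 0.15 × 0.85 × (1−0.45) = 0.001972265625
question: 0.4 × 0.7 × 0.9 × 0.2 × 0.1 × (1−0.45) = 0.002772
Highest score → question.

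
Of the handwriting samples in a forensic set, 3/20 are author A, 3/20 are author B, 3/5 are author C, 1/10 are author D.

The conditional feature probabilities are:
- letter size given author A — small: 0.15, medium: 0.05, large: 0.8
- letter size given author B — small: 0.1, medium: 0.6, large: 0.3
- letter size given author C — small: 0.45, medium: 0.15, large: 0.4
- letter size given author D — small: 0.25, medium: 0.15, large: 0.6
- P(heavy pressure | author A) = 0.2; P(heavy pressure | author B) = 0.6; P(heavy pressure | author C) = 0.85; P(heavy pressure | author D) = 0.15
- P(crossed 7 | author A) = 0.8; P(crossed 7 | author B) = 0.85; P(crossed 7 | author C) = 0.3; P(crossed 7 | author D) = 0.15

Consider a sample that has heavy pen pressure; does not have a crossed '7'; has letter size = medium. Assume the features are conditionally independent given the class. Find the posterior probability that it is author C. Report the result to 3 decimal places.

0.839

author A: 0.15 × 0.05 × 0.2 × (1−0.8) = 0.0003
author B: 0.15 × 0.6 × 0.6 × (1−0.85) = 0.0081
author C: 0.6 × 0.15 × 0.85 × (1−0.3) = 0.05355
author D: 0.1 × 0.15 × 0.15 × (1−0.15) = 0.0019125
P(author C | x) = 0.05355 / 0.0638625 ≈ 0.839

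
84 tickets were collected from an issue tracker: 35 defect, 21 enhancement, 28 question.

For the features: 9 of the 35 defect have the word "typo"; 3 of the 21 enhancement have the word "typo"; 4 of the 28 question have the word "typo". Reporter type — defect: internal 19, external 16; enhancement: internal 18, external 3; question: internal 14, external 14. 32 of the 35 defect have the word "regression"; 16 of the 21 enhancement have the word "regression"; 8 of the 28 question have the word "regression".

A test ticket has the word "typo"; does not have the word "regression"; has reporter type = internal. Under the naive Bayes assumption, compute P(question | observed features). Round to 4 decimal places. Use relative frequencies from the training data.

defect: (35/84) × (9/35) × (19/35) × (3/35) ≈ 0.00498542
enhancement: (21/84) × (3/21) × (18/21) × (5/21) ≈ 0.00728863
question: (28/84) × (4/28) × (14/28) × (20/28) ≈ 0.0170068
P(question | x) = 0.0170068 / 0.02928085 ≈ 0.5808

0.5808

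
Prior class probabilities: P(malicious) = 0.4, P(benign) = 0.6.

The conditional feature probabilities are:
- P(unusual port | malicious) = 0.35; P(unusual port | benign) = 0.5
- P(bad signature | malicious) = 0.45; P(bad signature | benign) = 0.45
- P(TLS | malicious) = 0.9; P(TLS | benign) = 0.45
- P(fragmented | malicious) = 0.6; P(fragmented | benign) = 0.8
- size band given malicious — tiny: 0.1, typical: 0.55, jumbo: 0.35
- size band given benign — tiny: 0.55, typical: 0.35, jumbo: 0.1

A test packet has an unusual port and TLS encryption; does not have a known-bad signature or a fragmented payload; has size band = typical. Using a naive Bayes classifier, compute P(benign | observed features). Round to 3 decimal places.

malicious: 0.4 × 0.35 × (1−0.45) × 0.9 × (1−0.6) × 0.55 = 0.015246
benign: 0.6 × 0.5 × (1−0.45) × 0.45 × (1−0.8) × 0.35 = 0.0051975
P(benign | x) = 0.0051975 / 0.0204435 ≈ 0.254

0.254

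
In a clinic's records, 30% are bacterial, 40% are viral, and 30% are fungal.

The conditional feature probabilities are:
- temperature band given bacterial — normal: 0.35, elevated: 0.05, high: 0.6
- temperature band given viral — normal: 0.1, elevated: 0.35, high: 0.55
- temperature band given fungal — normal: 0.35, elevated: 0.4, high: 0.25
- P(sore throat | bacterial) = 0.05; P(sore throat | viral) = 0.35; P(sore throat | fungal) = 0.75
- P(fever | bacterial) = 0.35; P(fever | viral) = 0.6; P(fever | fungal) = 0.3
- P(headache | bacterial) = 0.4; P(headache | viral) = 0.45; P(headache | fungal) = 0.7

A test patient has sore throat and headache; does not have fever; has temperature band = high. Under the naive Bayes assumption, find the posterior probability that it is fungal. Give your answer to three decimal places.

0.630

bacterial: 0.3 × 0.6 × 0.05 × (1−0.35) × 0.4 = 0.00234
viral: 0.4 × 0.55 × 0.35 × (1−0.6) × 0.45 = 0.01386
fungal: 0.3 × 0.25 × 0.75 × (1−0.3) × 0.7 = 0.0275625
P(fungal | x) = 0.0275625 / 0.0437625 ≈ 0.630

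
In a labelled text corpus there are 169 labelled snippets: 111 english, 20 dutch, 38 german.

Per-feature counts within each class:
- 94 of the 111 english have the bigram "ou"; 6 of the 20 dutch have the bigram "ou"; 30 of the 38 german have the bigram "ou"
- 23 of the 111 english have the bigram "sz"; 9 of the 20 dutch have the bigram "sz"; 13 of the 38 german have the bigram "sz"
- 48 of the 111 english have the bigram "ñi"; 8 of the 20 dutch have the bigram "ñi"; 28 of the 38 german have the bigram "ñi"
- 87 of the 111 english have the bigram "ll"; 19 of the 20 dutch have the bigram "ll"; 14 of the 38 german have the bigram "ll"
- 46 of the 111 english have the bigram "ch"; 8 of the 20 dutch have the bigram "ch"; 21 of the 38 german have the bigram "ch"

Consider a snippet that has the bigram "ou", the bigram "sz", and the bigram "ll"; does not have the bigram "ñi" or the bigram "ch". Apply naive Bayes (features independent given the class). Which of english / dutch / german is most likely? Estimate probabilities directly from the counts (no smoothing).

english

english: (111/169) × (94/111) × (23/111) × (63/111) × (87/111) × (65/111) ≈ 0.0300227
dutch: (20/169) × (6/20) × (9/20) × (12/20) × (19/20) × (12/20) ≈ 0.00546391
german: (38/169) × (30/38) × (13/38) × (10/38) × (14/38) × (17/38) ≈ 0.00263403
Highest score → english.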